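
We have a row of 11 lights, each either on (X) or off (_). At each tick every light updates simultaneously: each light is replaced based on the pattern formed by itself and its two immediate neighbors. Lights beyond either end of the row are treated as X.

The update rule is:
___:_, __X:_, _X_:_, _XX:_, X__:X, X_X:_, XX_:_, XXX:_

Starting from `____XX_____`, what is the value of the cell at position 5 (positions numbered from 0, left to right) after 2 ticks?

tick 1: X_____X____
tick 2: _X_____X___
position 5 holds _

_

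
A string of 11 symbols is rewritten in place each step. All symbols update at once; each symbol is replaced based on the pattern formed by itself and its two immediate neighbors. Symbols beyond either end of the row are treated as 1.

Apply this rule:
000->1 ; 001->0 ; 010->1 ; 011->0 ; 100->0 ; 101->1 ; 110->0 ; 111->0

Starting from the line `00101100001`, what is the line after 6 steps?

step 1: 00110001100
step 2: 00000100000
step 3: 01110101110
step 4: 10001110001
step 5: 00100000100
step 6: 00101110100

00101110100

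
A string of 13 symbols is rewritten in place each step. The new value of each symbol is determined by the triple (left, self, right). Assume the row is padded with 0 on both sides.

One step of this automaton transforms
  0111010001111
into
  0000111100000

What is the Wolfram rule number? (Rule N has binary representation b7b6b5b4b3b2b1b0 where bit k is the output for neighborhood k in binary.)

53

position 2: 111 → 0  (bit 7 = 0)
position 3: 110 → 0  (bit 6 = 0)
position 4: 101 → 1  (bit 5 = 1)
position 6: 100 → 1  (bit 4 = 1)
position 1: 011 → 0  (bit 3 = 0)
position 5: 010 → 1  (bit 2 = 1)
position 0: 001 → 0  (bit 1 = 0)
position 7: 000 → 1  (bit 0 = 1)
bits b7..b0 = 00110101 = 53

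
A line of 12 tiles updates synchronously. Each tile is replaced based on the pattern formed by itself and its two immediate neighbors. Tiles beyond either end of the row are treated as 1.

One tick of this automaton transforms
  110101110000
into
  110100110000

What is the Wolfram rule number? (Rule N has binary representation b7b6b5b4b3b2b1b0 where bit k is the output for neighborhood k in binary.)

196

position 0: 111 → 1  (bit 7 = 1)
position 1: 110 → 1  (bit 6 = 1)
position 2: 101 → 0  (bit 5 = 0)
position 8: 100 → 0  (bit 4 = 0)
position 5: 011 → 0  (bit 3 = 0)
position 3: 010 → 1  (bit 2 = 1)
position 11: 001 → 0  (bit 1 = 0)
position 9: 000 → 0  (bit 0 = 0)
bits b7..b0 = 11000100 = 196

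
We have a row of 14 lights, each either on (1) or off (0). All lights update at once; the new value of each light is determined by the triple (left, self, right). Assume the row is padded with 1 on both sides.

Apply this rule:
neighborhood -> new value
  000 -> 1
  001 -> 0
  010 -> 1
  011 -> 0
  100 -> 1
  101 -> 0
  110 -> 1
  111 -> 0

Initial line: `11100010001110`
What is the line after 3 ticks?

11101110001010

tick 1: 00111011100010
tick 2: 10001000111010
tick 3: 11101110001010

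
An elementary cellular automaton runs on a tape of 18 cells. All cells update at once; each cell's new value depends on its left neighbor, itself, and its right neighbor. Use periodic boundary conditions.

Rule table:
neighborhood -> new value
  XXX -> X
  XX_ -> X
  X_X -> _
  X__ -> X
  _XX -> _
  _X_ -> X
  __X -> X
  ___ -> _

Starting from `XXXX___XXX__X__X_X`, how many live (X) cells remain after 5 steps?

XXXXX_X_XXXXXXXX__
_XXXX_X__XXXXXXXXX
__XXX_XXX_XXXXXXXX
XX_XX__XX__XXXXXXX
XX__XXX_XXX_XXXXXX
count of X: 14

14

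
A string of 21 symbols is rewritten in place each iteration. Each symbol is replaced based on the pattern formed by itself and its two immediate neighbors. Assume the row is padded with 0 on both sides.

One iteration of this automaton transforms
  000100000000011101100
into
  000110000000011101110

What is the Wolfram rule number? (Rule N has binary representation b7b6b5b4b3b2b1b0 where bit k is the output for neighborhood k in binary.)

position 14: 111 → 1  (bit 7 = 1)
position 15: 110 → 1  (bit 6 = 1)
position 16: 101 → 0  (bit 5 = 0)
position 4: 100 → 1  (bit 4 = 1)
position 13: 011 → 1  (bit 3 = 1)
position 3: 010 → 1  (bit 2 = 1)
position 2: 001 → 0  (bit 1 = 0)
position 0: 000 → 0  (bit 0 = 0)
bits b7..b0 = 11011100 = 220

220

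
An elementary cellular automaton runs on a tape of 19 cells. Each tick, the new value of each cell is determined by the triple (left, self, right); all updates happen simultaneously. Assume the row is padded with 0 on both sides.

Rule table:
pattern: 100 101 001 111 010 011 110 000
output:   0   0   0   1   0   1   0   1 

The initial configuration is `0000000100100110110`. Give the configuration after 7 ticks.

tick 1: 1111110000000100100
tick 2: 1111100111110000001
tick 3: 1111000111100111100
tick 4: 1110010111000111001
tick 5: 1100000110010110000
tick 6: 1001110100000100111
tick 7: 0001100001110000110

0001100001110000110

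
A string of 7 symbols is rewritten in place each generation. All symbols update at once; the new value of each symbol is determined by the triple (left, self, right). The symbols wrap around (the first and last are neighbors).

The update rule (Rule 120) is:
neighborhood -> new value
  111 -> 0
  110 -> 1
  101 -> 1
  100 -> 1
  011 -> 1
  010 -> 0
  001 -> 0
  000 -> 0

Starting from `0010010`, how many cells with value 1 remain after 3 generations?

0001001
1000100
0100010
count of 1: 2

2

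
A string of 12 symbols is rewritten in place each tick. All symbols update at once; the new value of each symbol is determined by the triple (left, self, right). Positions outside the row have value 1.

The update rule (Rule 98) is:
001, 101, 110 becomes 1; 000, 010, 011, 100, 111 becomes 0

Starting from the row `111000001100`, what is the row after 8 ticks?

011010101010

001000010101
010000101010
100001010101
100010101010
100101010101
101010101010
110101010101
011010101010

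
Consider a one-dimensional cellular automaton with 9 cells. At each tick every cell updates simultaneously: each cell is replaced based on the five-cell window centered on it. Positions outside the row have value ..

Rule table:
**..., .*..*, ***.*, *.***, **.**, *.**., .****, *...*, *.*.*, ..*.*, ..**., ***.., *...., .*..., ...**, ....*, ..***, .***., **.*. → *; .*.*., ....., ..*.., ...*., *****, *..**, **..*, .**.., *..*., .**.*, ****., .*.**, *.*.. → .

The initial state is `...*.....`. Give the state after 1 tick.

.*..**...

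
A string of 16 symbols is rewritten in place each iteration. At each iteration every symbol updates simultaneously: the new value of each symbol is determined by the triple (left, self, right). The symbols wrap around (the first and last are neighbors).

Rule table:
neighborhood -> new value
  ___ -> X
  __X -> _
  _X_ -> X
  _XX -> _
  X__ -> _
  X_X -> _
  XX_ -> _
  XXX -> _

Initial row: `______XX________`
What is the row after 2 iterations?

______XX________

XXXXX____XXXXXXX
______XX________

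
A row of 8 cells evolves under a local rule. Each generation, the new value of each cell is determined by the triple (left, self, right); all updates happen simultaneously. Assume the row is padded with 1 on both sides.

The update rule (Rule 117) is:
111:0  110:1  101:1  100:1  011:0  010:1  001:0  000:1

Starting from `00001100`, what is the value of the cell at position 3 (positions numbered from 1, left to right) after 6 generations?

1

11100110
00110011
10011000
11001110
01100011
10111000
position 3 holds 1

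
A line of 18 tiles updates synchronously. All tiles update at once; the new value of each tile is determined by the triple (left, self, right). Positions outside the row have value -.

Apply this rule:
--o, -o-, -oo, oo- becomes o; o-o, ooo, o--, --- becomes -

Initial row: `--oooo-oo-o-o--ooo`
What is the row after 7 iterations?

iteration 1: -oo--o-oo-o-o-oo-o
iteration 2: ooo-oo-oo-o-o-oo-o
iteration 3: o-o-oo-oo-o-o-oo-o
iteration 4: o-o-oo-oo-o-o-oo-o  (fixed point — unchanged through iteration 7)

o-o-oo-oo-o-o-oo-o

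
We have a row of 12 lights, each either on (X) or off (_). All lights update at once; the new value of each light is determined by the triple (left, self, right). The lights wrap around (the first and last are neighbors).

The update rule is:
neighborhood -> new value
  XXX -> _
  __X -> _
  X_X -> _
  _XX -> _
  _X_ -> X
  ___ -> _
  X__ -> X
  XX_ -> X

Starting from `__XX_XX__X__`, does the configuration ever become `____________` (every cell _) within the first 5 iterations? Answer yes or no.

iteration 1: ___X__XX_XX_
iteration 2: ___XX__X__XX
iteration 3: X___XX_XX__X
iteration 4: XX___X__XX__
iteration 5: _XX__XX__XX_
iteration 5 is _XX__XX__XX_, still not uniform _

no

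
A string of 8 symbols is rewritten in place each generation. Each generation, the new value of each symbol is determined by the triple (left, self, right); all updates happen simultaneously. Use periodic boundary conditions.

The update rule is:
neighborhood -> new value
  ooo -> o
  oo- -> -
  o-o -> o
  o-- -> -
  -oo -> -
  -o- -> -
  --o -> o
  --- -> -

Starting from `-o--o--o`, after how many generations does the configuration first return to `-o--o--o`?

generation 1: o--o--o-
generation 2: --o--o-o
generation 3: -o--o-o-
generation 4: o--o-o--
generation 5: --o-o--o
generation 6: -o-o--o-
generation 7: o-o--o--
generation 8: -o--o--o

8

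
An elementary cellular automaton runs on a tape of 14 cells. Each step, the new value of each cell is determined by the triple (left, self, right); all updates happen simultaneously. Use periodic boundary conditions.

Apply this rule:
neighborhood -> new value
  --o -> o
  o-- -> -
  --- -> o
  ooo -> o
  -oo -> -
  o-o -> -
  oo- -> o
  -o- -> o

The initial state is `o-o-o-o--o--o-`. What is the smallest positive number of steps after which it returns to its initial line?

2

o-o-o-o-oo-oo-
o-o-o-o--o--o-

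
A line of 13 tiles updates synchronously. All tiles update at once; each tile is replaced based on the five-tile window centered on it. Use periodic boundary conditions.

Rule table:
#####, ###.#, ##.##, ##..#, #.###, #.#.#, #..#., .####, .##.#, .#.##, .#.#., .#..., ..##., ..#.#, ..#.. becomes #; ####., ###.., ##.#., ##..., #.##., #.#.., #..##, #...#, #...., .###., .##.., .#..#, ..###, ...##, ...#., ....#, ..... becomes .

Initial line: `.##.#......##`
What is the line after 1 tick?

#.#..#.....##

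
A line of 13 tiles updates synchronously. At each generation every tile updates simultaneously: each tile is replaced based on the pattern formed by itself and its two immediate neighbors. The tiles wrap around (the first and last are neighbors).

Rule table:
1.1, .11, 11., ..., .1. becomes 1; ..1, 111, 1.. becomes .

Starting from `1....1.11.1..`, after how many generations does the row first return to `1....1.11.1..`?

3

1.11.111111..
111111....1..
1....1.11.1..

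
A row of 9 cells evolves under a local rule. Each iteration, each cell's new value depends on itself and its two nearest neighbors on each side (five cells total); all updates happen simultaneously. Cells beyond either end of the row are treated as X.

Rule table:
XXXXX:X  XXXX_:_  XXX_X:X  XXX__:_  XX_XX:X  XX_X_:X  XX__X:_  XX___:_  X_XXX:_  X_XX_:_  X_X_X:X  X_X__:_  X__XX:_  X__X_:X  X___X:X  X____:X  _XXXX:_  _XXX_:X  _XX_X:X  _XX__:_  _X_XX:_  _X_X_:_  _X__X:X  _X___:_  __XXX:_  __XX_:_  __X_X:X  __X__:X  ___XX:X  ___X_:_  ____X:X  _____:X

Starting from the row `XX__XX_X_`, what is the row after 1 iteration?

_____XXX_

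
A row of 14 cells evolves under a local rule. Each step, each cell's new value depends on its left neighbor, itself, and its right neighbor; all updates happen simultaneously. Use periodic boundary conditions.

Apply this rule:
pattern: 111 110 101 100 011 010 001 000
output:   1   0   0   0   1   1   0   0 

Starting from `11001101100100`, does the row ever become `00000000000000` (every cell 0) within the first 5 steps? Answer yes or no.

10001001000100
10001001000100  (fixed point — unchanged through step 5)
step 5 is 10001001000100, still not uniform 0

no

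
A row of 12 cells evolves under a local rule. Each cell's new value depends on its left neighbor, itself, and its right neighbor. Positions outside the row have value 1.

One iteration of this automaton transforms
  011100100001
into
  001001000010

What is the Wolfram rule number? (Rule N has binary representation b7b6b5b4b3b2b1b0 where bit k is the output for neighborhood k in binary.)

position 2: 111 → 1  (bit 7 = 1)
position 3: 110 → 0  (bit 6 = 0)
position 0: 101 → 0  (bit 5 = 0)
position 4: 100 → 0  (bit 4 = 0)
position 1: 011 → 0  (bit 3 = 0)
position 6: 010 → 0  (bit 2 = 0)
position 5: 001 → 1  (bit 1 = 1)
position 8: 000 → 0  (bit 0 = 0)
bits b7..b0 = 10000010 = 130

130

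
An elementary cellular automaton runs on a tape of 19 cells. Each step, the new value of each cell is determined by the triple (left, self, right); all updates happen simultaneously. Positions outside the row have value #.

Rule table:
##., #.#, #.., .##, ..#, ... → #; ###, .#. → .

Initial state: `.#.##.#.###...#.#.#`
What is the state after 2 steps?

###..######..##.##.

step 1: #.####.##.####.#.##
step 2: ###..######..##.##.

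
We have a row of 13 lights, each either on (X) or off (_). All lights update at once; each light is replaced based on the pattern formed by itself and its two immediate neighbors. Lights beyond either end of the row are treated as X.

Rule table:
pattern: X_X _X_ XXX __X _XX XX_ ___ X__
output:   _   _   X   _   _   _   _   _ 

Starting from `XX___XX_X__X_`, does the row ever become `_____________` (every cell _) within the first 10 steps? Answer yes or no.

yes

step 1: X____________
step 2: _____________
all cells are _ at step 2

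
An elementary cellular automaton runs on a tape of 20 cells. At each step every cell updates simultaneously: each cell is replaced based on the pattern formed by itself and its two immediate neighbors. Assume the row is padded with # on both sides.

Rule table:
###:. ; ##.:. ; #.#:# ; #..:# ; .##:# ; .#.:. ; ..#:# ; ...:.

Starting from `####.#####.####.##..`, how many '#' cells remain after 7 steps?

12

....##....##...##.##
#..##.#..##.#.##.##.
.###.#.###.#.##.##.#
##..#.##..#.##.##.##
..##.##.##.##.##.##.
###.##.##.##.##.##.#
...##.##.##.##.##.##
count of #: 12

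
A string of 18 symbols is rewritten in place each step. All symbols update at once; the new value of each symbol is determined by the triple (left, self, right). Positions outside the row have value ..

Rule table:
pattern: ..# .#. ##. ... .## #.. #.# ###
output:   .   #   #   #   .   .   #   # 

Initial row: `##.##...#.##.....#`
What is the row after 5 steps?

#.#..######.####.#

step 1: .##.#.#.##.#.###.#
step 2: ..######.####.####
step 3: #..######.####.###
step 4: #...######.####.##
step 5: #.#..######.####.#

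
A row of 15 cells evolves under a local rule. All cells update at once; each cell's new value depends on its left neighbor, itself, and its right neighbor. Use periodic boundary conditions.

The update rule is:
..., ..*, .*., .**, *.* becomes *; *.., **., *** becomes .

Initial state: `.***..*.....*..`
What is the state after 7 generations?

**...**.*****.*
...***.**....**
.***..**..****.
**...**..**....
*..***..**..***
..**...**..**..
***..***..**..*

***..***..**..*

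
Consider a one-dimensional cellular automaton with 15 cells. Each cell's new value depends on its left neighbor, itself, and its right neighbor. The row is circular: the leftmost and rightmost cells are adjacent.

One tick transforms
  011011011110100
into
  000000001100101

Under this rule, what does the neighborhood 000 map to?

1

At position 14 the neighborhood is 000; the next row has 1 there.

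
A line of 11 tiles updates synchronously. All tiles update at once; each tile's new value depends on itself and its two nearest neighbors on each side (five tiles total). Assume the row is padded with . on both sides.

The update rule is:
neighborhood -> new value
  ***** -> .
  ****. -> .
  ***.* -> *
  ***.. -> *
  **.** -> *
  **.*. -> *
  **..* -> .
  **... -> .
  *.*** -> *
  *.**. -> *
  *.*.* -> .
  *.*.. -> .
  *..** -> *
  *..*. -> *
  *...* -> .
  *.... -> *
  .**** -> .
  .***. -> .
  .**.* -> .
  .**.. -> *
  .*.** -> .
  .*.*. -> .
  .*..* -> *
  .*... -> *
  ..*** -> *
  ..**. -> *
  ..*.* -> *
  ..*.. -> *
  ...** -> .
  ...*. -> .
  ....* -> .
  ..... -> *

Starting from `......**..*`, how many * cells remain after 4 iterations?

5

iteration 1: ****..**.**
iteration 2: *..*.**.***
iteration 3: ****.*.**.*
iteration 4: *..**..*.*.
count of *: 5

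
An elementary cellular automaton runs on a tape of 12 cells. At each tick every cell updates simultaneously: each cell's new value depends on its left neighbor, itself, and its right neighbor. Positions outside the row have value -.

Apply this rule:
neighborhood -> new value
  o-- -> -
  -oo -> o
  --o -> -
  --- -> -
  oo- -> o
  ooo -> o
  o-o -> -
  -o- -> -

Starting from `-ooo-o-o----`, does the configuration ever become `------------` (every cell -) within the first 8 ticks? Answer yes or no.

-ooo--------
-ooo--------  (fixed point — unchanged through tick 8)
tick 8 is -ooo--------, still not uniform -

no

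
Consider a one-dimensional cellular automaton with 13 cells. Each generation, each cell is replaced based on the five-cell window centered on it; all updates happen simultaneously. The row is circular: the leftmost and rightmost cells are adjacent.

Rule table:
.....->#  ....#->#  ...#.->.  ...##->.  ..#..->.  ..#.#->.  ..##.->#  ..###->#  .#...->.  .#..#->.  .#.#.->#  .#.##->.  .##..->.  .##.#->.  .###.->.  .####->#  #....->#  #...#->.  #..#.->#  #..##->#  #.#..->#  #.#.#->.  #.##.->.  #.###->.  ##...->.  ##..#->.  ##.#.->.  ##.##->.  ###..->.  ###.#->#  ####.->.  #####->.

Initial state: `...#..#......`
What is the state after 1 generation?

##...#..#####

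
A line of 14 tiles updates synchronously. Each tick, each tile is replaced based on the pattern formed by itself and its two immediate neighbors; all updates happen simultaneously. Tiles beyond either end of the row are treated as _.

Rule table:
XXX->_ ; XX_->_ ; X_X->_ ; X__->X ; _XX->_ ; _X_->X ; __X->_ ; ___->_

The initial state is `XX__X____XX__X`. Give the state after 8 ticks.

__X_XX_____X_X
__X___X____X_X
__XX__XX___X_X
____X___X__X_X
____XX__XX_X_X
______X____X_X
______XX___X_X
________X__X_X

________X__X_X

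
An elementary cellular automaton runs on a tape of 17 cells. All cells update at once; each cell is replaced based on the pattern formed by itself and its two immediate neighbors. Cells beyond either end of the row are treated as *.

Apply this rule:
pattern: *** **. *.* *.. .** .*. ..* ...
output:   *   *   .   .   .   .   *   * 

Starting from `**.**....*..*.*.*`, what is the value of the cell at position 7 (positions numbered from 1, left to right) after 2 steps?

**..*.***..*.....
**.*...**.*..****
position 7 holds .

.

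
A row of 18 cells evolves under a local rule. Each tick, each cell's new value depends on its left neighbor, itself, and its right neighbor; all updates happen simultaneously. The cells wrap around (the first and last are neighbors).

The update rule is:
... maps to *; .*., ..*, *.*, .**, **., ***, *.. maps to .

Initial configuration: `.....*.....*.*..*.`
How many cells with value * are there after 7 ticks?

tick 1: ****...***........
tick 2: .....*.....******.
tick 3: ****...***........  (repeats tick 1; period 2)
tick 7: ****...***........
count of *: 7

7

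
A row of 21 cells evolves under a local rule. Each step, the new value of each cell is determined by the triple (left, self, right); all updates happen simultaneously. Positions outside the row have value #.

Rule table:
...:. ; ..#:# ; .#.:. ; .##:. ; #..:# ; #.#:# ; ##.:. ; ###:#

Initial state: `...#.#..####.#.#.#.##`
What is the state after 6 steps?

#.#.#.##.##.#.#.#.#.#
.#.#.#..#..#.#.#.#.#.
#.#.#.##.##.#.#.#.#.#  (repeats step 1; period 2)
step 6: .#.#.#..#..#.#.#.#.#.

.#.#.#..#..#.#.#.#.#.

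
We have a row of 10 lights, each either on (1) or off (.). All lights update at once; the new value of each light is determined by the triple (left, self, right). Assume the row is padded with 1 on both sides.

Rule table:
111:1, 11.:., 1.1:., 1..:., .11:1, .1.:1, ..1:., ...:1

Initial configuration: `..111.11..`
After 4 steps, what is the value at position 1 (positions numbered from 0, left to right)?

.

..11..1...
..1...1.1.
..1.1.1.1.
..1.1.1.1.
position 1 holds .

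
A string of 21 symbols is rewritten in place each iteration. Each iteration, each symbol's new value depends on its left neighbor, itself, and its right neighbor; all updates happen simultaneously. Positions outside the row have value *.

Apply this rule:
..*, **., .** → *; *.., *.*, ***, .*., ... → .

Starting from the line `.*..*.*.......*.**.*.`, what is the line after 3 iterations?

...*.........*..**...
..*.........*..***..*
.*.........*..**.*.**

.*.........*..**.*.**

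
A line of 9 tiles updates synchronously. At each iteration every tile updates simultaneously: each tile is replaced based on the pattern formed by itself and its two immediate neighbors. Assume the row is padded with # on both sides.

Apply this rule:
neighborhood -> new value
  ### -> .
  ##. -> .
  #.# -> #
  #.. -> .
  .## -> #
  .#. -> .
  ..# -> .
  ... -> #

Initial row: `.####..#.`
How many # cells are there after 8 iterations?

iteration 1: ##......#
iteration 2: ...####.#
iteration 3: .#.#...##
iteration 4: #.#..#.#.
iteration 5: .#....#.#
iteration 6: #..##..##
iteration 7: ...#...#.
iteration 8: .#...#..#
count of #: 3

3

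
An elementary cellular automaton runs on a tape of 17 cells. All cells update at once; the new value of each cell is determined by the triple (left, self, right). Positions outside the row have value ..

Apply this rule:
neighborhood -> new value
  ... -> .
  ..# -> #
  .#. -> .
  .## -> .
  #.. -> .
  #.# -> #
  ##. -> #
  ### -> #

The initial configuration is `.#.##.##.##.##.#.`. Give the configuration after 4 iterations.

.#.#.#.##.##.#...

#.#.##.##.##.##..
.#.#.##.##.##.#..
#.#.#.##.##.##...
.#.#.#.##.##.#...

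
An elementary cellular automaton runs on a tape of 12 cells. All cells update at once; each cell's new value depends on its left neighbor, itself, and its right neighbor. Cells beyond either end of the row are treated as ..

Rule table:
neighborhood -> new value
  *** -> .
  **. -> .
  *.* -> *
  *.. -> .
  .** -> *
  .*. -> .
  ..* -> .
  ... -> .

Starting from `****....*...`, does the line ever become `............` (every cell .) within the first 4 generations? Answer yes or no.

*...........
............
all cells are . at generation 2

yes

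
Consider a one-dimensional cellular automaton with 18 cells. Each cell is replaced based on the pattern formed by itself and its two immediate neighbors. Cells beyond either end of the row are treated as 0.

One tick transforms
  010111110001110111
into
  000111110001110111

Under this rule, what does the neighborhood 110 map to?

1

At position 7 the neighborhood is 110; the next row has 1 there.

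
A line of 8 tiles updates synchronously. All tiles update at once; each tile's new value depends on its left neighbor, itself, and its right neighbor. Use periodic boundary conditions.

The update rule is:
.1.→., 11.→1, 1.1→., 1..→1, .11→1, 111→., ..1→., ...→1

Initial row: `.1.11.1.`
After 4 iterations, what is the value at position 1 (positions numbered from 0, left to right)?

1

...11..1
11.111..
11.1.11.
11...11.
position 1 holds 1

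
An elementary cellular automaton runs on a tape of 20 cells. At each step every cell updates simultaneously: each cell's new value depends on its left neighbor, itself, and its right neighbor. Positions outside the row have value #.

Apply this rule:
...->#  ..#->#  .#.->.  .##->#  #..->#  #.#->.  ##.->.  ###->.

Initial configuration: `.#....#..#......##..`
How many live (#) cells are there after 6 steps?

..####.##.#######.##
###....#..#.......#.
...####.##.#######..
####....#..#......##
....####.##.#######.
#####....#..#.......
count of #: 7

7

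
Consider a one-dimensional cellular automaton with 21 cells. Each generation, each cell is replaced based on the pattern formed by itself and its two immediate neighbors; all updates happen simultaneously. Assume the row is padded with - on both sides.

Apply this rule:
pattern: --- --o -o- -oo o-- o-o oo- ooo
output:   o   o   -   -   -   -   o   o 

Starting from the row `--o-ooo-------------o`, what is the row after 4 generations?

oo---oo-oooooooooooo-
-o-oo-o--ooooooooooo-
o---o---o-oooooooooo-
--oo--oo---ooooooooo-

--oo--oo---ooooooooo-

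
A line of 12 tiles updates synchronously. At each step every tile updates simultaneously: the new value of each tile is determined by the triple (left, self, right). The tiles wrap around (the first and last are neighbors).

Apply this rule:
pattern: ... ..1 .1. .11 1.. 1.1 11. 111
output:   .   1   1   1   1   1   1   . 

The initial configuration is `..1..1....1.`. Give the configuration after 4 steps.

.111111..111
11....1111.1
.11..11..111
1111111111.1

1111111111.1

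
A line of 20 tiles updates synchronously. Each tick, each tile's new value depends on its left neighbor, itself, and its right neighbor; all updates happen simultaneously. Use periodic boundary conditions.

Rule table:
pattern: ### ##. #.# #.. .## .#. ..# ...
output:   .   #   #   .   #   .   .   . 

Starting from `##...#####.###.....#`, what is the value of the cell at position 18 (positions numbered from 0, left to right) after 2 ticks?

.#...#...###.#.....#
#........#.##.......
position 18 holds .

.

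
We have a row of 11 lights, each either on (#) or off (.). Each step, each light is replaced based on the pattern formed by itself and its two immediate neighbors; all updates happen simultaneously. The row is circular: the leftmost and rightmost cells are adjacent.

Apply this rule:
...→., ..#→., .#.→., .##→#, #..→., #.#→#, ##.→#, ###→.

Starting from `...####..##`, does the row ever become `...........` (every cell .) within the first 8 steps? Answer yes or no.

...#..#..##
.........##
.........##  (fixed point — unchanged through step 8)
step 8 is .........##, still not uniform .

no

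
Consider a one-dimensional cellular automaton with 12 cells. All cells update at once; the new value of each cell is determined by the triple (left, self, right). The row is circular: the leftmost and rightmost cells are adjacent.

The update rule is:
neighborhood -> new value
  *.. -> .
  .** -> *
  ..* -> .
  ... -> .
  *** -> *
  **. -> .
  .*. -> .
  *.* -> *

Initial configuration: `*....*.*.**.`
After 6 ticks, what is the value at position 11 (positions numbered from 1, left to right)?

......*.**.*
.......**.*.
.......*.*..
........*...
............
............
position 11 holds .

.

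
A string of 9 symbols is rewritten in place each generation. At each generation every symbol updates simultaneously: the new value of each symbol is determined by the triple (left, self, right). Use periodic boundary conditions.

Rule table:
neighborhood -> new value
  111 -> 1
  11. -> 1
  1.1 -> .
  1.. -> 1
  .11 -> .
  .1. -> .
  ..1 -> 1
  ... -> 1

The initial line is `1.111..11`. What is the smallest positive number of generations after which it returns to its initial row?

18

1..1111.1
111.111..
.11..1111
..111.111
11.11..11
11..111.1
1111.11..
.111..111
..1111.11
11.111..1
11..1111.
.111.111.
1.11..111
1..111.11
111.11..1
111..111.
.1111.11.
1.111..11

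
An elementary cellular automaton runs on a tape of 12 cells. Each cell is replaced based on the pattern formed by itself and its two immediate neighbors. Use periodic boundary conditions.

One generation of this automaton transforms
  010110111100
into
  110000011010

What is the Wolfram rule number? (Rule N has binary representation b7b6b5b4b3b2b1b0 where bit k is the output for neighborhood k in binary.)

position 7: 111 → 1  (bit 7 = 1)
position 4: 110 → 0  (bit 6 = 0)
position 2: 101 → 0  (bit 5 = 0)
position 10: 100 → 1  (bit 4 = 1)
position 3: 011 → 0  (bit 3 = 0)
position 1: 010 → 1  (bit 2 = 1)
position 0: 001 → 1  (bit 1 = 1)
position 11: 000 → 0  (bit 0 = 0)
bits b7..b0 = 10010110 = 150

150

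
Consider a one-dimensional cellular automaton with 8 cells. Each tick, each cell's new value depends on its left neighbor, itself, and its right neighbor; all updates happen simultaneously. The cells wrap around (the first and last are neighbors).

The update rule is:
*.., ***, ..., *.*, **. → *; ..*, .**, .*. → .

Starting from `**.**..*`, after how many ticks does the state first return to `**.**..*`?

***.**..
.***.**.
..***.**
*..***.*
**..***.
.**..***
*.**..**
**.**..*

8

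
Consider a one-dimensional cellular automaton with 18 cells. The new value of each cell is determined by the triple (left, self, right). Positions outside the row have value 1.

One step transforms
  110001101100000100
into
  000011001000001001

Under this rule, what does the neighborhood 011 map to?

1

At position 5 the neighborhood is 011; the next row has 1 there.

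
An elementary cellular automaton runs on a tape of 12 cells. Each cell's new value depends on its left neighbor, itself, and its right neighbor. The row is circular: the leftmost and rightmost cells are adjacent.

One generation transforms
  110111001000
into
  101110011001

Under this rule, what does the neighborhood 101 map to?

1

At position 2 the neighborhood is 101; the next row has 1 there.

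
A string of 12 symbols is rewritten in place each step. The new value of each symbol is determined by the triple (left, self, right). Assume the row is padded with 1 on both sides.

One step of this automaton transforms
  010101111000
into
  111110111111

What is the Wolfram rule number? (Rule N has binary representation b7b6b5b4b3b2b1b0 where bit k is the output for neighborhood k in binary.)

position 6: 111 → 1  (bit 7 = 1)
position 8: 110 → 1  (bit 6 = 1)
position 0: 101 → 1  (bit 5 = 1)
position 9: 100 → 1  (bit 4 = 1)
position 5: 011 → 0  (bit 3 = 0)
position 1: 010 → 1  (bit 2 = 1)
position 11: 001 → 1  (bit 1 = 1)
position 10: 000 → 1  (bit 0 = 1)
bits b7..b0 = 11110111 = 247

247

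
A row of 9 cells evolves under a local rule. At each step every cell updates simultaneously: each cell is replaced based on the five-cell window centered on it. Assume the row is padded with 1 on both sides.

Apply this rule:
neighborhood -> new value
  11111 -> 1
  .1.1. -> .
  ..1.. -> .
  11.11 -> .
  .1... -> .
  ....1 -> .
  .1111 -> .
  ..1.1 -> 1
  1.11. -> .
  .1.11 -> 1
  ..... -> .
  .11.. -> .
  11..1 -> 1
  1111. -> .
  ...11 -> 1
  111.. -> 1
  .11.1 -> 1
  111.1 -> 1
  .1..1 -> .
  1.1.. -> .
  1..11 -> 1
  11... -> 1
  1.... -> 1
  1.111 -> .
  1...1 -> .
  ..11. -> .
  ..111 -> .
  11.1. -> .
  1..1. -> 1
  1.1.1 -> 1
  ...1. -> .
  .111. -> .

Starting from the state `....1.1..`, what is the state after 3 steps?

...11..11

step 1: 11..1...1
step 2: .111...1.
step 3: ...11..11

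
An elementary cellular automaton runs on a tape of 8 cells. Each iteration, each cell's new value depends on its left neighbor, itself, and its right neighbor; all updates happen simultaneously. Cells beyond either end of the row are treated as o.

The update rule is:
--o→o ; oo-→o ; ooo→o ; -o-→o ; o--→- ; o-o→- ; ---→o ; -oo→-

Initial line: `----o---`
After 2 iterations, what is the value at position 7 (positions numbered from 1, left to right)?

-oooo-oo
--ooo--o
position 7 holds -

-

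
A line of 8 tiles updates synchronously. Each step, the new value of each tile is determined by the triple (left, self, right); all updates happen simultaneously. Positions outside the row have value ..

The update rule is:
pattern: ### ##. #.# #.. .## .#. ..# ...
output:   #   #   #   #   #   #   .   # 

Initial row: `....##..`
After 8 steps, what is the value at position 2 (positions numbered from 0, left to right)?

#

###.####
########
########  (fixed point — unchanged through step 8)
position 2 holds #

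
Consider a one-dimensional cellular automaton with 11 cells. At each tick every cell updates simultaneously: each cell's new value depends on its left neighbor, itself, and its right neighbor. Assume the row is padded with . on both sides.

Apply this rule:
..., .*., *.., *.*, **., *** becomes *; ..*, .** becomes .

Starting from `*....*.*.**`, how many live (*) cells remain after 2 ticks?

****.****.*
.****.*****
count of *: 9

9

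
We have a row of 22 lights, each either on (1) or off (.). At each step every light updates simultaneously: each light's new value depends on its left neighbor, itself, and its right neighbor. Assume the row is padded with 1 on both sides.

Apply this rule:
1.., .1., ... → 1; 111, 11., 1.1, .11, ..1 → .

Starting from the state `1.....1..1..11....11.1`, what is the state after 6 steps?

.1111.11.11...111.....
...........11....1111.
1111111111...111......
..........11....11111.
111111111...111.......
.........11....111111.

.........11....111111.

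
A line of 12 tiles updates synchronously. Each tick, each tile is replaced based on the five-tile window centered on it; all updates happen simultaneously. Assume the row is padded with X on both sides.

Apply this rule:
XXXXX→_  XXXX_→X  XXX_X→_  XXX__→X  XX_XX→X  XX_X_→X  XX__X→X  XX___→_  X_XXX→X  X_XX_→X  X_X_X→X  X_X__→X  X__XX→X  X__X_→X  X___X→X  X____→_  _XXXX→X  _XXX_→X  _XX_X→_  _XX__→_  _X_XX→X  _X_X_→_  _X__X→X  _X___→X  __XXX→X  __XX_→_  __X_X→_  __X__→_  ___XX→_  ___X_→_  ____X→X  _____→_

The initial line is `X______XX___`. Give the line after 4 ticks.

X____X____X_
X__X__X_X__X
XXX_XX__XXXX
_X_XX_XXXX__

_X_XX_XXXX__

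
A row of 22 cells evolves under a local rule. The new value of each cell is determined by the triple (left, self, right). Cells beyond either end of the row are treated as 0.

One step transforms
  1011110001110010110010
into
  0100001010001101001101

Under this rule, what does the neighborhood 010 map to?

At position 0 the neighborhood is 010; the next row has 0 there.

0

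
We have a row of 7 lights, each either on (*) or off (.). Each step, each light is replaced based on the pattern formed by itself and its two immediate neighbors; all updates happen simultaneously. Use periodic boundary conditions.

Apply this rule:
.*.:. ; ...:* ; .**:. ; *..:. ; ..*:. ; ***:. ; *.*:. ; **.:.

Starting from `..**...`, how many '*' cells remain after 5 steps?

3

step 1: *....**
step 2: ..**...  (repeats step 0; period 2)
step 5: *....**
count of *: 3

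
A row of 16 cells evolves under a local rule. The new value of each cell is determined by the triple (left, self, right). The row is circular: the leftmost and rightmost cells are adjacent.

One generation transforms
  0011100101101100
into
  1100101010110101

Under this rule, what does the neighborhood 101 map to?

1

At position 8 the neighborhood is 101; the next row has 1 there.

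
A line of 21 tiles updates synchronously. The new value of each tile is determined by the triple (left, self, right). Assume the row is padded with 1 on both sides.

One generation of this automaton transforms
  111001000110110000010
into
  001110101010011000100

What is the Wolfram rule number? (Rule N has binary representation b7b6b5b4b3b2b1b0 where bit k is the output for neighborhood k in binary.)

position 0: 111 → 0  (bit 7 = 0)
position 2: 110 → 1  (bit 6 = 1)
position 11: 101 → 0  (bit 5 = 0)
position 3: 100 → 1  (bit 4 = 1)
position 9: 011 → 0  (bit 3 = 0)
position 5: 010 → 0  (bit 2 = 0)
position 4: 001 → 1  (bit 1 = 1)
position 7: 000 → 0  (bit 0 = 0)
bits b7..b0 = 01010010 = 82

82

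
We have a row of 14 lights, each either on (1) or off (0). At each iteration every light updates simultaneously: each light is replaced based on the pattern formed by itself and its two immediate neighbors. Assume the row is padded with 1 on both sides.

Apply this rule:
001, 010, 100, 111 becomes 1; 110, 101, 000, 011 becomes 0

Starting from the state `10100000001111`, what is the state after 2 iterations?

11001000110011

00110000010111
11001000110011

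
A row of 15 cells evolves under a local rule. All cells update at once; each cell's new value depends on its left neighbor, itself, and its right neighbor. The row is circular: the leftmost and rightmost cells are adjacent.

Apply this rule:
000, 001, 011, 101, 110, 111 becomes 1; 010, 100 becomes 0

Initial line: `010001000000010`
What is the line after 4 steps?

111111111111110

100110011111100
001110111111101
011111111111110
111111111111110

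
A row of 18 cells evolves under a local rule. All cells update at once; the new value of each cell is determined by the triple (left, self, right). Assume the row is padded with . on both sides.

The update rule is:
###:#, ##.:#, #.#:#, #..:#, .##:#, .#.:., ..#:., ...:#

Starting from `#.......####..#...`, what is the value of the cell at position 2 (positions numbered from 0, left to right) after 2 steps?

#

.######.#####..###
.#############.###
position 2 holds #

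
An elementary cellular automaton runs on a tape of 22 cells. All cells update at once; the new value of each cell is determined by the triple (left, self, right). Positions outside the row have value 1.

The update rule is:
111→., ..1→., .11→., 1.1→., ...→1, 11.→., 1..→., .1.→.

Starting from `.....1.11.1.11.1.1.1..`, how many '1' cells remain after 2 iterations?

.111..................
.....1111111111111111.
count of 1: 16

16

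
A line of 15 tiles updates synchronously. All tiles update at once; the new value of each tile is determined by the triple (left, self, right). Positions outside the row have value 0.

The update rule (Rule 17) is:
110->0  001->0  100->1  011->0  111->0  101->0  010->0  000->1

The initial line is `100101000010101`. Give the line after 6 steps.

step 1: 010000111000000
step 2: 001110000111111
step 3: 100001110000000
step 4: 011100001111111
step 5: 000011100000000
step 6: 111000011111111

111000011111111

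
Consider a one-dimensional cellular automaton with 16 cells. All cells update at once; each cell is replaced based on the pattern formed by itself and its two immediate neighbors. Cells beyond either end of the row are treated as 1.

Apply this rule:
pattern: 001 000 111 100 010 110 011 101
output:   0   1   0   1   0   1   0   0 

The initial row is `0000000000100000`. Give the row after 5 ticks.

1111100111100010

tick 1: 1111111110011110
tick 2: 0000000011000010
tick 3: 1111111001111000
tick 4: 0000001100001110
tick 5: 1111100111100010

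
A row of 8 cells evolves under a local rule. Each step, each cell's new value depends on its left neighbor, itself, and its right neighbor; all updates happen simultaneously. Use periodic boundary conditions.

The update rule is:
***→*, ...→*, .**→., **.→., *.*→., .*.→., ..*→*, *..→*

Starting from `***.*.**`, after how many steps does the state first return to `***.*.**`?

**.....*
*.*****.
...***..
***.*.**

4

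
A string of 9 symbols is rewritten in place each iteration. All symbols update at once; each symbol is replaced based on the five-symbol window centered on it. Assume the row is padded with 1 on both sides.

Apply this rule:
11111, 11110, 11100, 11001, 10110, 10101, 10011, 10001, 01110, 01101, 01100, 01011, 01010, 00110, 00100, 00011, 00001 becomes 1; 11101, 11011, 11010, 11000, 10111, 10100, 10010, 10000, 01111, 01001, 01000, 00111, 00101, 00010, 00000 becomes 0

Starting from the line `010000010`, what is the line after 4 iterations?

000100111

000001001
000101010
010011111
000100111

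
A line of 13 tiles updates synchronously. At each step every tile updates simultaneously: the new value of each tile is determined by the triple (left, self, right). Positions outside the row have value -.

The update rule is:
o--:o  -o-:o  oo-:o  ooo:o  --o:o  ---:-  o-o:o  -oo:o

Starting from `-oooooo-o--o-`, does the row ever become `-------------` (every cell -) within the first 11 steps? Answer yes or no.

no

ooooooooooooo
ooooooooooooo  (fixed point — unchanged through step 11)
step 11 is ooooooooooooo, still not uniform -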